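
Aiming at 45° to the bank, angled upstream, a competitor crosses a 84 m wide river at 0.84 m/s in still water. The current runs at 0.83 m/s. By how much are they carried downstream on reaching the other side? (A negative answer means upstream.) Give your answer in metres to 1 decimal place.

Perpendicular speed = 0.594 m/s; crossing time = 84 / 0.594 = 141.421 s.
Net downstream speed = 0.236 m/s.
Drift = 0.236 × 141.421 = 33.380 m (downstream).

33.4 m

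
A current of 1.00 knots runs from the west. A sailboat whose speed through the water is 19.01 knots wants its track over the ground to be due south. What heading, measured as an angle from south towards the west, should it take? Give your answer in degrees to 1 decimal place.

3.0°

The current pushes perpendicular to the desired track; the heading must have a component into the current equal to 1.00 knots: 19.01 sin θ = 1.00.
sin θ = 0.0526, so θ = 3.015°.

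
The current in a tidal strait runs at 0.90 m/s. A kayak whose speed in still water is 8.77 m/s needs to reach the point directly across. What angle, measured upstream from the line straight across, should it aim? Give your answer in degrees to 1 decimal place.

To cancel the current, the upstream component of the kayak's velocity must equal the flow: 8.77 sin θ = 0.90.
sin θ = 0.90 / 8.77 = 0.1026.
θ = arcsin(0.1026) = 5.890°.

5.9°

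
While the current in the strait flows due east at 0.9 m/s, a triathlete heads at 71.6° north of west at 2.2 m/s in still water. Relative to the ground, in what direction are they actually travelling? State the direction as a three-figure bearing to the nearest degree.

006°

Taking east as x and north as y: velocity relative to the water = (-0.694, 2.088) m/s; the water relative to ground = (0.900, 0.000) m/s.
Velocity relative to ground = (-0.694, 2.088) + (0.900, 0.000) = (0.206, 2.088) m/s.
Bearing = atan2(0.21, 2.09) = 5.62° clockwise from north.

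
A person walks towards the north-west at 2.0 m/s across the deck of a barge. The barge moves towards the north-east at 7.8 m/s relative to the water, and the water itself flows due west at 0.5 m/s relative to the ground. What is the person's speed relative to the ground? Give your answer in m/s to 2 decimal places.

7.81 m/s

In east/north components (m/s): person relative to barge = (-1.414, 1.414); barge relative to water = (5.515, 5.515); water relative to ground = (-0.500, 0.000).
Sum = (3.601, 6.930) m/s.
Speed = |(3.601, 6.930)| = 7.810 m/s.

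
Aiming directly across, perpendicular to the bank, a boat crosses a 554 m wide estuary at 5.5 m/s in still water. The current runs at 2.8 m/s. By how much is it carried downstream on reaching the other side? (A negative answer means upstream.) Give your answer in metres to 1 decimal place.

282.0 m

Perpendicular speed = 5.500 m/s; crossing time = 554 / 5.500 = 100.727 s.
Net downstream speed = 2.800 m/s.
Drift = 2.800 × 100.727 = 282.036 m (downstream).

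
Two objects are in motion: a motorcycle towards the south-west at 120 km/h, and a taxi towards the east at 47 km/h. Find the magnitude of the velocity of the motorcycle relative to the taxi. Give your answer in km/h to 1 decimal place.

Taking east as x and north as y: motorcycle velocity = (-84.853, -84.853) km/h; taxi velocity = (47.000, 0.000) km/h.
Velocity of motorcycle relative to taxi = (-84.853, -84.853) − (47.000, 0.000) = (-131.853, -84.853) km/h.
Magnitude = |(-131.853, -84.853)| = 156.797 km/h.

156.8 km/h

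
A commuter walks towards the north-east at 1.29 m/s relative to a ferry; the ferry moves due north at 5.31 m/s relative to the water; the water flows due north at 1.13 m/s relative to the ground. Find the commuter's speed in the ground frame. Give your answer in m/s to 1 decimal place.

In east/north components (m/s): commuter relative to ferry = (0.912, 0.912); ferry relative to water = (0.000, 5.310); water relative to ground = (0.000, 1.130).
Sum = (0.912, 7.352) m/s.
Speed = |(0.912, 7.352)| = 7.409 m/s.

7.4 m/s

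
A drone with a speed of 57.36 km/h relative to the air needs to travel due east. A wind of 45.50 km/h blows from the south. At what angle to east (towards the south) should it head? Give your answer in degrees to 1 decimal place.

52.5°

The wind pushes perpendicular to the desired track; the heading must have a component into the wind equal to 45.50 km/h: 57.36 sin θ = 45.50.
sin θ = 0.7932, so θ = 52.489°.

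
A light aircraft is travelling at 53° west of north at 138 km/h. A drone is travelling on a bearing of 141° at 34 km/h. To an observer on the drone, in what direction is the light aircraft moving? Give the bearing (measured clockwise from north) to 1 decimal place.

309.8°

Taking east as x and north as y: light aircraft velocity = (-110.212, 83.050) km/h; drone velocity = (21.397, -26.423) km/h.
Velocity of light aircraft relative to drone = (-110.212, 83.050) − (21.397, -26.423) = (-131.609, 109.473) km/h.
Bearing = atan2(-131.61, 109.47) = 309.75° clockwise from north.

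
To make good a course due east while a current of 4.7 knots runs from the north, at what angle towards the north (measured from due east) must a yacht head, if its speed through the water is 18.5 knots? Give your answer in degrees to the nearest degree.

The current pushes perpendicular to the desired track; the heading must have a component into the current equal to 4.7 knots: 18.5 sin θ = 4.7.
sin θ = 0.2541, so θ = 14.718°.

15°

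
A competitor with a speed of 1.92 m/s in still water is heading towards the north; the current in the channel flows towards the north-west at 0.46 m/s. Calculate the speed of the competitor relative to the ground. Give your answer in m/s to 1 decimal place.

Taking east as x and north as y: velocity relative to the water = (0.000, 1.920) m/s; the water relative to ground = (-0.325, 0.325) m/s.
Velocity relative to ground = (0.000, 1.920) + (-0.325, 0.325) = (-0.325, 2.245) m/s.
Speed = |(-0.325, 2.245)| = 2.269 m/s.

2.3 m/s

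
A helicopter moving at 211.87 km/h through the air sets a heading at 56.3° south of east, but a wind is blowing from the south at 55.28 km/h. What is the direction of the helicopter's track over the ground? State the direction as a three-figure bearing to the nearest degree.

Taking east as x and north as y: velocity relative to the air = (117.555, -176.266) km/h; the air relative to ground = (0.000, 55.280) km/h.
Velocity relative to ground = (117.555, -176.266) + (0.000, 55.280) = (117.555, -120.986) km/h.
Bearing = atan2(117.55, -120.99) = 135.82° clockwise from north.

136°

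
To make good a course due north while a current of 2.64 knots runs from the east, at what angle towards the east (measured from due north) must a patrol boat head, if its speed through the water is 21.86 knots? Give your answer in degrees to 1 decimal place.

6.9°

The current pushes perpendicular to the desired track; the heading must have a component into the current equal to 2.64 knots: 21.86 sin θ = 2.64.
sin θ = 0.1208, so θ = 6.936°.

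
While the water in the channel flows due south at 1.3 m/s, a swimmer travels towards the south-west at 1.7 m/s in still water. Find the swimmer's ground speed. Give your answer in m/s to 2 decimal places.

2.78 m/s

Taking east as x and north as y: velocity relative to the water = (-1.202, -1.202) m/s; the water relative to ground = (0.000, -1.300) m/s.
Velocity relative to ground = (-1.202, -1.202) + (0.000, -1.300) = (-1.202, -2.502) m/s.
Speed = |(-1.202, -2.502)| = 2.776 m/s.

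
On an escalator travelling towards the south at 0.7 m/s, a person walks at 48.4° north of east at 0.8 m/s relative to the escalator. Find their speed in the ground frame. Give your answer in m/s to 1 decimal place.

0.5 m/s

Taking east as x and north as y: escalator velocity = (0.000, -0.700) m/s; person velocity relative to escalator = (0.531, 0.598) m/s.
Velocity relative to ground = (0.000, -0.700) + (0.531, 0.598) = (0.531, -0.102) m/s.
Speed = |(0.531, -0.102)| = 0.541 m/s.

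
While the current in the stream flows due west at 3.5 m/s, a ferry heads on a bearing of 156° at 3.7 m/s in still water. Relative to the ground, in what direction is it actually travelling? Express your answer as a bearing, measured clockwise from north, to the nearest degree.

Taking east as x and north as y: velocity relative to the water = (1.505, -3.380) m/s; the water relative to ground = (-3.500, 0.000) m/s.
Velocity relative to ground = (1.505, -3.380) + (-3.500, 0.000) = (-1.995, -3.380) m/s.
Bearing = atan2(-2.00, -3.38) = 210.55° clockwise from north.

211°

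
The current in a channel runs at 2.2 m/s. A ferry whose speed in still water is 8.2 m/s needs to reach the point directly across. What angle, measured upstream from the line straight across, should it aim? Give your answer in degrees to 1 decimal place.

To cancel the current, the upstream component of the ferry's velocity must equal the flow: 8.2 sin θ = 2.2.
sin θ = 2.2 / 8.2 = 0.2683.
θ = arcsin(0.2683) = 15.563°.

15.6°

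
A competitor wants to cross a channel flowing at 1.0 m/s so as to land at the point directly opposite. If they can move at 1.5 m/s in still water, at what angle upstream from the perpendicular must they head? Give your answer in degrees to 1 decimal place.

41.8°

To cancel the current, the upstream component of the competitor's velocity must equal the flow: 1.5 sin θ = 1.0.
sin θ = 1.0 / 1.5 = 0.6667.
θ = arcsin(0.6667) = 41.810°.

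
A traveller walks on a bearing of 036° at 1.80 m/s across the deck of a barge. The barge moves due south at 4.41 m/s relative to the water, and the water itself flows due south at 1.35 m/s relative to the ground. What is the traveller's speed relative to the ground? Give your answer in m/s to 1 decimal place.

4.4 m/s

In east/north components (m/s): traveller relative to barge = (1.058, 1.456); barge relative to water = (0.000, -4.410); water relative to ground = (0.000, -1.350).
Sum = (1.058, -4.304) m/s.
Speed = |(1.058, -4.304)| = 4.432 m/s.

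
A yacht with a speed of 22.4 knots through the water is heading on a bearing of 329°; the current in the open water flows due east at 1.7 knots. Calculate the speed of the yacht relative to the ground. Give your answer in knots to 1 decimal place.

21.6 knots

Taking east as x and north as y: velocity relative to the water = (-11.537, 19.201) knots; the water relative to ground = (1.700, 0.000) knots.
Velocity relative to ground = (-11.537, 19.201) + (1.700, 0.000) = (-9.837, 19.201) knots.
Speed = |(-9.837, 19.201)| = 21.574 knots.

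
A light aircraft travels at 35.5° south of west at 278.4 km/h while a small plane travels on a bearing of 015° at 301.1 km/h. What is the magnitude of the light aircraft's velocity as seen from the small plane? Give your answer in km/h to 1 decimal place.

Taking east as x and north as y: light aircraft velocity = (-226.650, -161.668) km/h; small plane velocity = (77.930, 290.840) km/h.
Velocity of light aircraft relative to small plane = (-226.650, -161.668) − (77.930, 290.840) = (-304.580, -452.508) km/h.
Magnitude = |(-304.580, -452.508)| = 545.465 km/h.

545.5 km/h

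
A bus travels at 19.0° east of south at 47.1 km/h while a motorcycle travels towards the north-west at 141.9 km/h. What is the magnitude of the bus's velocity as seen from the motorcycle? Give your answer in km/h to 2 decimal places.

Taking east as x and north as y: bus velocity = (15.334, -44.534) km/h; motorcycle velocity = (-100.338, 100.338) km/h.
Velocity of bus relative to motorcycle = (15.334, -44.534) − (-100.338, 100.338) = (115.673, -144.872) km/h.
Magnitude = |(115.673, -144.872)| = 185.387 km/h.

185.39 km/h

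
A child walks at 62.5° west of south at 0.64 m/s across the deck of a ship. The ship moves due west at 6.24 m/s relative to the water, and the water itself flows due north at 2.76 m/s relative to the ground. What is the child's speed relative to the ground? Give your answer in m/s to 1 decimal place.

7.2 m/s

In east/north components (m/s): child relative to ship = (-0.568, -0.296); ship relative to water = (-6.240, 0.000); water relative to ground = (0.000, 2.760).
Sum = (-6.808, 2.464) m/s.
Speed = |(-6.808, 2.464)| = 7.240 m/s.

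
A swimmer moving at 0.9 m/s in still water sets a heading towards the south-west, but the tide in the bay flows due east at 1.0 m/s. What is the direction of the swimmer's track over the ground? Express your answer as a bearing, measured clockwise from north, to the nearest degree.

150°

Taking east as x and north as y: velocity relative to the water = (-0.636, -0.636) m/s; the water relative to ground = (1.000, 0.000) m/s.
Velocity relative to ground = (-0.636, -0.636) + (1.000, 0.000) = (0.364, -0.636) m/s.
Bearing = atan2(0.36, -0.64) = 150.26° clockwise from north.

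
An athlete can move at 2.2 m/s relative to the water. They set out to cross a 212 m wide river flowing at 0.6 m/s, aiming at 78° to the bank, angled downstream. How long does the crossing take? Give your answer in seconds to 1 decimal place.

The component of the athlete's velocity perpendicular to the bank is 2.2 × sin 78° = 2.152 m/s.
The current is parallel to the bank, so it does not affect the crossing time.
Time = 212 / 2.152 = 98.516 s.

98.5 s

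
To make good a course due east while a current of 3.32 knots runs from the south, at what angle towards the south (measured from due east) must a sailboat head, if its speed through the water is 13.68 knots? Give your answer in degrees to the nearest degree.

14°

The current pushes perpendicular to the desired track; the heading must have a component into the current equal to 3.32 knots: 13.68 sin θ = 3.32.
sin θ = 0.2427, so θ = 14.045°.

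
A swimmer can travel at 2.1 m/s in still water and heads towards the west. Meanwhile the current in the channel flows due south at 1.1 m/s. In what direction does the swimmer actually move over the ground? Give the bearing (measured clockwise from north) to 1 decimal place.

Taking east as x and north as y: velocity relative to the water = (-2.100, 0.000) m/s; the water relative to ground = (0.000, -1.100) m/s.
Velocity relative to ground = (-2.100, 0.000) + (0.000, -1.100) = (-2.100, -1.100) m/s.
Bearing = atan2(-2.10, -1.10) = 242.35° clockwise from north.

242.4°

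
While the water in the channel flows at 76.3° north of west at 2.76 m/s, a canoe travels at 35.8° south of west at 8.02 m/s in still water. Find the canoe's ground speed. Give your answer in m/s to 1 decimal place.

7.4 m/s

Taking east as x and north as y: velocity relative to the water = (-6.505, -4.691) m/s; the water relative to ground = (-0.654, 2.681) m/s.
Velocity relative to ground = (-6.505, -4.691) + (-0.654, 2.681) = (-7.158, -2.010) m/s.
Speed = |(-7.158, -2.010)| = 7.435 m/s.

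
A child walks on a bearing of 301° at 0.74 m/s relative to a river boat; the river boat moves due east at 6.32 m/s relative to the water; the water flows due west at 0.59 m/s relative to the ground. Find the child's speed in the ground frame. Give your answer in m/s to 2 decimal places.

In east/north components (m/s): child relative to river boat = (-0.634, 0.381); river boat relative to water = (6.320, 0.000); water relative to ground = (-0.590, 0.000).
Sum = (5.096, 0.381) m/s.
Speed = |(5.096, 0.381)| = 5.110 m/s.

5.11 m/s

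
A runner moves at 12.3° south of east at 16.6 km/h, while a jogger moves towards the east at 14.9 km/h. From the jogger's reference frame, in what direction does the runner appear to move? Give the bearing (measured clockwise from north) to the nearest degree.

Taking east as x and north as y: runner velocity = (16.219, -3.536) km/h; jogger velocity = (14.900, 0.000) km/h.
Velocity of runner relative to jogger = (16.219, -3.536) − (14.900, 0.000) = (1.319, -3.536) km/h.
Bearing = atan2(1.32, -3.54) = 159.55° clockwise from north.

160°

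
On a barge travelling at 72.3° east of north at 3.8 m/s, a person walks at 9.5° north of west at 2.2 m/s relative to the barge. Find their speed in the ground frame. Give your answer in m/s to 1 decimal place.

Taking east as x and north as y: barge velocity = (3.620, 1.155) m/s; person velocity relative to barge = (-2.170, 0.363) m/s.
Velocity relative to ground = (3.620, 1.155) + (-2.170, 0.363) = (1.450, 1.518) m/s.
Speed = |(1.450, 1.518)| = 2.100 m/s.

2.1 m/s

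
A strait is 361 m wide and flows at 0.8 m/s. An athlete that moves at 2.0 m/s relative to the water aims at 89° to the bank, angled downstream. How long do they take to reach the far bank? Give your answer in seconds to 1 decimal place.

180.5 s

The component of the athlete's velocity perpendicular to the bank is 2.0 × sin 89° = 2.000 m/s.
The current is parallel to the bank, so it does not affect the crossing time.
Time = 361 / 2.000 = 180.527 s.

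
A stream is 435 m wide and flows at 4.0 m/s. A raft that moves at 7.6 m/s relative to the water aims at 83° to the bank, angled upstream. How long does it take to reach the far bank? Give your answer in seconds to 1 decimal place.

57.7 s

The component of the raft's velocity perpendicular to the bank is 7.6 × sin 83° = 7.543 m/s.
The current is parallel to the bank, so it does not affect the crossing time.
Time = 435 / 7.543 = 57.667 s.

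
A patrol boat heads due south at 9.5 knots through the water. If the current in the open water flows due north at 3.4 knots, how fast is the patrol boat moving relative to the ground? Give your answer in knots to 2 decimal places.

Taking east as x and north as y: velocity relative to the water = (0.000, -9.500) knots; the water relative to ground = (0.000, 3.400) knots.
Velocity relative to ground = (0.000, -9.500) + (0.000, 3.400) = (0.000, -6.100) knots.
Speed = |(0.000, -6.100)| = 6.100 knots.

6.10 knots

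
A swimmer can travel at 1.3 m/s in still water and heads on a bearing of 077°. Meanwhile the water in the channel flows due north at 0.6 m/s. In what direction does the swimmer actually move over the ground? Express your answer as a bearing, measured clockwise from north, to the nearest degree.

055°

Taking east as x and north as y: velocity relative to the water = (1.267, 0.292) m/s; the water relative to ground = (0.000, 0.600) m/s.
Velocity relative to ground = (1.267, 0.292) + (0.000, 0.600) = (1.267, 0.892) m/s.
Bearing = atan2(1.27, 0.89) = 54.83° clockwise from north.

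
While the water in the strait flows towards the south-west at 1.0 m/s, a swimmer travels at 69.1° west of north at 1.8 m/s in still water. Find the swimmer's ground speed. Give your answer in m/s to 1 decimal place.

2.4 m/s

Taking east as x and north as y: velocity relative to the water = (-1.682, 0.642) m/s; the water relative to ground = (-0.707, -0.707) m/s.
Velocity relative to ground = (-1.682, 0.642) + (-0.707, -0.707) = (-2.389, -0.065) m/s.
Speed = |(-2.389, -0.065)| = 2.390 m/s.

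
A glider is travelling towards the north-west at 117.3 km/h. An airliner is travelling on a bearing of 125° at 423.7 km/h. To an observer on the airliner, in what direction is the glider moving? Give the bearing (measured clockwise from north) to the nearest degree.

Taking east as x and north as y: glider velocity = (-82.944, 82.944) km/h; airliner velocity = (347.075, -243.024) km/h.
Velocity of glider relative to airliner = (-82.944, 82.944) − (347.075, -243.024) = (-430.018, 325.968) km/h.
Bearing = atan2(-430.02, 325.97) = 307.16° clockwise from north.

307°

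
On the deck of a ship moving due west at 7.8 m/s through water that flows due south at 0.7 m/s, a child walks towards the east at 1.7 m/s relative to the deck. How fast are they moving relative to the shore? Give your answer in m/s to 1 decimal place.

In east/north components (m/s): child relative to ship = (1.700, 0.000); ship relative to water = (-7.800, 0.000); water relative to ground = (0.000, -0.700).
Sum = (-6.100, -0.700) m/s.
Speed = |(-6.100, -0.700)| = 6.140 m/s.

6.1 m/s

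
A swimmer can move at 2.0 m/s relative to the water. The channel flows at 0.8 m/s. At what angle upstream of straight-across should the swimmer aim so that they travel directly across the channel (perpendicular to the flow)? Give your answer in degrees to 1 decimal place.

To cancel the current, the upstream component of the swimmer's velocity must equal the flow: 2.0 sin θ = 0.8.
sin θ = 0.8 / 2.0 = 0.4000.
θ = arcsin(0.4000) = 23.578°.

23.6°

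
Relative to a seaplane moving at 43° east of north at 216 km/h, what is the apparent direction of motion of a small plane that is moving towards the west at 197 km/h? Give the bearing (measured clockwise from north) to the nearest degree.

245°

Taking east as x and north as y: small plane velocity = (-197.000, 0.000) km/h; seaplane velocity = (147.312, 157.972) km/h.
Velocity of small plane relative to seaplane = (-197.000, 0.000) − (147.312, 157.972) = (-344.312, -157.972) km/h.
Bearing = atan2(-344.31, -157.97) = 245.35° clockwise from north.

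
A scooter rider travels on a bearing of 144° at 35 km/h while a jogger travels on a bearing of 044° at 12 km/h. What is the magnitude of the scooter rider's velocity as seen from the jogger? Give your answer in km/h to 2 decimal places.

38.92 km/h

Taking east as x and north as y: scooter rider velocity = (20.572, -28.316) km/h; jogger velocity = (8.336, 8.632) km/h.
Velocity of scooter rider relative to jogger = (20.572, -28.316) − (8.336, 8.632) = (12.237, -36.948) km/h.
Magnitude = |(12.237, -36.948)| = 38.921 km/h.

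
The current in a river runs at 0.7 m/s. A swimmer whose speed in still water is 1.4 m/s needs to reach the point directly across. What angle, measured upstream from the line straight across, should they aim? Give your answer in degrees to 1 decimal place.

30.0°

To cancel the current, the upstream component of the swimmer's velocity must equal the flow: 1.4 sin θ = 0.7.
sin θ = 0.7 / 1.4 = 0.5000.
θ = arcsin(0.5000) = 30.000°.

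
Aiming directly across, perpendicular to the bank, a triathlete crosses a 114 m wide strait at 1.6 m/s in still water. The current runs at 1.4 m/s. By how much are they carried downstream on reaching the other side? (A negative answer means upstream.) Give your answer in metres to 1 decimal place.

Perpendicular speed = 1.600 m/s; crossing time = 114 / 1.600 = 71.250 s.
Net downstream speed = 1.400 m/s.
Drift = 1.400 × 71.250 = 99.750 m (downstream).

99.8 m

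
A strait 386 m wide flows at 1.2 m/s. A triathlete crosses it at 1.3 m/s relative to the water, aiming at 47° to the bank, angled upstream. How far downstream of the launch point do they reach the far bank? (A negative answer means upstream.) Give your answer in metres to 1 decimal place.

127.2 m

Perpendicular speed = 0.951 m/s; crossing time = 386 / 0.951 = 405.991 s.
Net downstream speed = 0.313 m/s.
Drift = 0.313 × 405.991 = 127.238 m (downstream).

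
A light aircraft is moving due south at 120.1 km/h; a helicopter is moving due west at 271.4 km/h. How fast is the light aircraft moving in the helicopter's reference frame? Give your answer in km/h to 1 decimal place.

296.8 km/h

Taking east as x and north as y: light aircraft velocity = (0.000, -120.100) km/h; helicopter velocity = (-271.400, 0.000) km/h.
Velocity of light aircraft relative to helicopter = (0.000, -120.100) − (-271.400, 0.000) = (271.400, -120.100) km/h.
Magnitude = |(271.400, -120.100)| = 296.786 km/h.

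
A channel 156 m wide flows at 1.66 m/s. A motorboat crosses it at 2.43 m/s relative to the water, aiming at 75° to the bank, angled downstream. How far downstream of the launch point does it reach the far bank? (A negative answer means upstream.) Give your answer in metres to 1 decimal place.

152.1 m

Perpendicular speed = 2.347 m/s; crossing time = 156 / 2.347 = 66.462 s.
Net downstream speed = 2.289 m/s.
Drift = 2.289 × 66.462 = 152.127 m (downstream).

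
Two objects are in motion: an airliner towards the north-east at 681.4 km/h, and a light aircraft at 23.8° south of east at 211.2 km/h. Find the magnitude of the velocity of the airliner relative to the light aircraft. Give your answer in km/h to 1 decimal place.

Taking east as x and north as y: airliner velocity = (481.823, 481.823) km/h; light aircraft velocity = (193.239, -85.229) km/h.
Velocity of airliner relative to light aircraft = (481.823, 481.823) − (193.239, -85.229) = (288.583, 567.051) km/h.
Magnitude = |(288.583, 567.051)| = 636.260 km/h.

636.3 km/h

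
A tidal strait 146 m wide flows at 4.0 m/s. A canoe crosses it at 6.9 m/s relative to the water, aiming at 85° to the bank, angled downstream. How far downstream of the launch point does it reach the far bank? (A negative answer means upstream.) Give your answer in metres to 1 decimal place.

97.7 m

Perpendicular speed = 6.874 m/s; crossing time = 146 / 6.874 = 21.240 s.
Net downstream speed = 4.601 m/s.
Drift = 4.601 × 21.240 = 97.734 m (downstream).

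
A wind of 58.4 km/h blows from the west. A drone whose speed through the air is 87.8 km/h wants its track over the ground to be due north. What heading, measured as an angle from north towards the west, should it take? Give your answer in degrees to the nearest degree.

42°

The wind pushes perpendicular to the desired track; the heading must have a component into the wind equal to 58.4 km/h: 87.8 sin θ = 58.4.
sin θ = 0.6651, so θ = 41.694°.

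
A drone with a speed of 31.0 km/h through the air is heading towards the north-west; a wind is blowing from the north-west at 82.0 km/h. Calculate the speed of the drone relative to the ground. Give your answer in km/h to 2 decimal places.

51.00 km/h

Taking east as x and north as y: velocity relative to the air = (-21.920, 21.920) km/h; the air relative to ground = (57.983, -57.983) km/h.
Velocity relative to ground = (-21.920, 21.920) + (57.983, -57.983) = (36.062, -36.062) km/h.
Speed = |(36.062, -36.062)| = 51.000 km/h.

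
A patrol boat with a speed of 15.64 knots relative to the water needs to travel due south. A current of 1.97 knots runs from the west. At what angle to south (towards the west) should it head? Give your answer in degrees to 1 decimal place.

7.2°

The current pushes perpendicular to the desired track; the heading must have a component into the current equal to 1.97 knots: 15.64 sin θ = 1.97.
sin θ = 0.1260, so θ = 7.236°.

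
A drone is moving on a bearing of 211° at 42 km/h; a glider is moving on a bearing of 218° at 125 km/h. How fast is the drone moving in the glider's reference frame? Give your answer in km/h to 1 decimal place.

83.5 km/h

Taking east as x and north as y: drone velocity = (-21.632, -36.001) km/h; glider velocity = (-76.958, -98.501) km/h.
Velocity of drone relative to glider = (-21.632, -36.001) − (-76.958, -98.501) = (55.326, 62.500) km/h.
Magnitude = |(55.326, 62.500)| = 83.470 km/h.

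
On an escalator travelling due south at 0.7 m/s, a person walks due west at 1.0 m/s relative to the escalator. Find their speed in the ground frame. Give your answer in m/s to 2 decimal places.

1.22 m/s

Taking east as x and north as y: escalator velocity = (0.000, -0.700) m/s; person velocity relative to escalator = (-1.000, 0.000) m/s.
Velocity relative to ground = (0.000, -0.700) + (-1.000, 0.000) = (-1.000, -0.700) m/s.
Speed = |(-1.000, -0.700)| = 1.221 m/s.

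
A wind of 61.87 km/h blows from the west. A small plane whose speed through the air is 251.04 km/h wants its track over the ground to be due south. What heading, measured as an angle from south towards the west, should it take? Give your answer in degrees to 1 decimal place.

14.3°

The wind pushes perpendicular to the desired track; the heading must have a component into the wind equal to 61.87 km/h: 251.04 sin θ = 61.87.
sin θ = 0.2465, so θ = 14.268°.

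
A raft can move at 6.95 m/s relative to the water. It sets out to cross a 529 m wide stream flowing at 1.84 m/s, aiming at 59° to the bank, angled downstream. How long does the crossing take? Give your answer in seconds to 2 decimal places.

The component of the raft's velocity perpendicular to the bank is 6.95 × sin 59° = 5.957 m/s.
The flow acts along the bank and has no component across it.
Time = 529 / 5.957 = 88.798 s.

88.80 s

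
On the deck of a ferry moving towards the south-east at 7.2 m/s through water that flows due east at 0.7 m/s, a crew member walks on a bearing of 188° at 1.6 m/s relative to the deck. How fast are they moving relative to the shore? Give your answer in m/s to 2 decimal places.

In east/north components (m/s): crew member relative to ferry = (-0.223, -1.584); ferry relative to water = (5.091, -5.091); water relative to ground = (0.700, 0.000).
Sum = (5.568, -6.676) m/s.
Speed = |(5.568, -6.676)| = 8.693 m/s.

8.69 m/s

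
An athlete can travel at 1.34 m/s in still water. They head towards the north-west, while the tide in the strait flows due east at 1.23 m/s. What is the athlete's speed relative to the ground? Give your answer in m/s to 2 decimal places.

Taking east as x and north as y: velocity relative to the water = (-0.948, 0.948) m/s; the water relative to ground = (1.230, 0.000) m/s.
Velocity relative to ground = (-0.948, 0.948) + (1.230, 0.000) = (0.282, 0.948) m/s.
Speed = |(0.282, 0.948)| = 0.989 m/s.

0.99 m/s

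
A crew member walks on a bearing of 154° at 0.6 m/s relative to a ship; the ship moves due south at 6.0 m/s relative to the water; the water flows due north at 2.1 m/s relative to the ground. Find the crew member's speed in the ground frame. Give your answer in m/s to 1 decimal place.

In east/north components (m/s): crew member relative to ship = (0.263, -0.539); ship relative to water = (0.000, -6.000); water relative to ground = (0.000, 2.100).
Sum = (0.263, -4.439) m/s.
Speed = |(0.263, -4.439)| = 4.447 m/s.

4.4 m/s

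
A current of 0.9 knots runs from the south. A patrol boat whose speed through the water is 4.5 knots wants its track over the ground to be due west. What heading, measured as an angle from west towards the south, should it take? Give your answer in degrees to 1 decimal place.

11.5°

The current pushes perpendicular to the desired track; the heading must have a component into the current equal to 0.9 knots: 4.5 sin θ = 0.9.
sin θ = 0.2000, so θ = 11.537°.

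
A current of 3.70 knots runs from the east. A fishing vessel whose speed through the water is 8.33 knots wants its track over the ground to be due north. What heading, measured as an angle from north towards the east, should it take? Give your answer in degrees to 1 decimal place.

The current pushes perpendicular to the desired track; the heading must have a component into the current equal to 3.70 knots: 8.33 sin θ = 3.70.
sin θ = 0.4442, so θ = 26.371°.

26.4°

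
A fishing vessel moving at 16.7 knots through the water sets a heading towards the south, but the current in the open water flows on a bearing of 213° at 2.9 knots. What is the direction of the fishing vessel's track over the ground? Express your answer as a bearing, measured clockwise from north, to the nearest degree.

185°

Taking east as x and north as y: velocity relative to the water = (0.000, -16.700) knots; the water relative to ground = (-1.579, -2.432) knots.
Velocity relative to ground = (0.000, -16.700) + (-1.579, -2.432) = (-1.579, -19.132) knots.
Bearing = atan2(-1.58, -19.13) = 184.72° clockwise from north.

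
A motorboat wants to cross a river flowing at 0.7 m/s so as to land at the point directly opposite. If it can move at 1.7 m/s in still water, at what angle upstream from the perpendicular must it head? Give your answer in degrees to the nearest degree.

24°

To cancel the current, the upstream component of the motorboat's velocity must equal the flow: 1.7 sin θ = 0.7.
sin θ = 0.7 / 1.7 = 0.4118.
θ = arcsin(0.4118) = 24.316°.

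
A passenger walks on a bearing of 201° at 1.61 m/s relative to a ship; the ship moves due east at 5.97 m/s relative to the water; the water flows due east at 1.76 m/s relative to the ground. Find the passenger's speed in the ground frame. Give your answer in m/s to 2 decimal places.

In east/north components (m/s): passenger relative to ship = (-0.577, -1.503); ship relative to water = (5.970, 0.000); water relative to ground = (1.760, 0.000).
Sum = (7.153, -1.503) m/s.
Speed = |(7.153, -1.503)| = 7.309 m/s.

7.31 m/s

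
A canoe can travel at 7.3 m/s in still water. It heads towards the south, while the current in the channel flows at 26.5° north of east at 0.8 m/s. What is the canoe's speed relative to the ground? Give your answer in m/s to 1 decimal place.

7.0 m/s

Taking east as x and north as y: velocity relative to the water = (0.000, -7.300) m/s; the water relative to ground = (0.716, 0.357) m/s.
Velocity relative to ground = (0.000, -7.300) + (0.716, 0.357) = (0.716, -6.943) m/s.
Speed = |(0.716, -6.943)| = 6.980 m/s.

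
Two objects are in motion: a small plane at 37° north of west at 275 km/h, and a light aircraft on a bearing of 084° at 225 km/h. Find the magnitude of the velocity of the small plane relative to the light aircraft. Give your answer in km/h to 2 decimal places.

465.57 km/h

Taking east as x and north as y: small plane velocity = (-219.625, 165.499) km/h; light aircraft velocity = (223.767, 23.519) km/h.
Velocity of small plane relative to light aircraft = (-219.625, 165.499) − (223.767, 23.519) = (-443.392, 141.980) km/h.
Magnitude = |(-443.392, 141.980)| = 465.570 km/h.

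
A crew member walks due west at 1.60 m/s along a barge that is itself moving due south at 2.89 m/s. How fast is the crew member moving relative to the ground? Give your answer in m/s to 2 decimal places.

Taking east as x and north as y: barge velocity = (0.000, -2.890) m/s; crew member velocity relative to barge = (-1.600, 0.000) m/s.
Velocity relative to ground = (0.000, -2.890) + (-1.600, 0.000) = (-1.600, -2.890) m/s.
Speed = |(-1.600, -2.890)| = 3.303 m/s.

3.30 m/s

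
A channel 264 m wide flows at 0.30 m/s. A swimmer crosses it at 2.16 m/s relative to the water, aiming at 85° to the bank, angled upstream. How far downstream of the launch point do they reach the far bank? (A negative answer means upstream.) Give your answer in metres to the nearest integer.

Perpendicular speed = 2.152 m/s; crossing time = 264 / 2.152 = 122.689 s.
Net downstream speed = 0.112 m/s.
Drift = 0.112 × 122.689 = 13.710 m (downstream).

14 m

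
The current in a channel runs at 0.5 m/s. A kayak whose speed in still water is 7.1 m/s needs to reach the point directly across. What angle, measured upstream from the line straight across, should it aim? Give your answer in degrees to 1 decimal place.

To cancel the current, the upstream component of the kayak's velocity must equal the flow: 7.1 sin θ = 0.5.
sin θ = 0.5 / 7.1 = 0.0704.
θ = arcsin(0.0704) = 4.038°.

4.0°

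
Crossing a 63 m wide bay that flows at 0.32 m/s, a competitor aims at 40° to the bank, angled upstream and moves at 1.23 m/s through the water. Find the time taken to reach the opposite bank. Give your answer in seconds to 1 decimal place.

The component of the competitor's velocity perpendicular to the bank is 1.23 × sin 40° = 0.791 m/s.
The flow acts along the bank and has no component across it.
Time = 63 / 0.791 = 79.683 s.

79.7 s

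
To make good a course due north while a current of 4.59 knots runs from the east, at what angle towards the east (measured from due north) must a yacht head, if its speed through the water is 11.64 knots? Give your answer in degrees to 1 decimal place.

23.2°

The current pushes perpendicular to the desired track; the heading must have a component into the current equal to 4.59 knots: 11.64 sin θ = 4.59.
sin θ = 0.3943, so θ = 23.224°.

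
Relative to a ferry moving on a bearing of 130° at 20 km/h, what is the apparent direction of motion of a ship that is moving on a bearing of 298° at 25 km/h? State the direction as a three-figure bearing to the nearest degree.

303°

Taking east as x and north as y: ship velocity = (-22.074, 11.737) km/h; ferry velocity = (15.321, -12.856) km/h.
Velocity of ship relative to ferry = (-22.074, 11.737) − (15.321, -12.856) = (-37.395, 24.593) km/h.
Bearing = atan2(-37.39, 24.59) = 303.33° clockwise from north.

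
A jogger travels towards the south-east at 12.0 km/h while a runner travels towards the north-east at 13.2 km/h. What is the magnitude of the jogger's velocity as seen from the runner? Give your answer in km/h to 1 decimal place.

17.8 km/h

Taking east as x and north as y: jogger velocity = (8.485, -8.485) km/h; runner velocity = (9.334, 9.334) km/h.
Velocity of jogger relative to runner = (8.485, -8.485) − (9.334, 9.334) = (-0.849, -17.819) km/h.
Magnitude = |(-0.849, -17.819)| = 17.839 km/h.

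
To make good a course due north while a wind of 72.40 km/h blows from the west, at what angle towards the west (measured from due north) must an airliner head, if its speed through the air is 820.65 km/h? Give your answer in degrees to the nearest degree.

The wind pushes perpendicular to the desired track; the heading must have a component into the wind equal to 72.40 km/h: 820.65 sin θ = 72.40.
sin θ = 0.0882, so θ = 5.061°.

5°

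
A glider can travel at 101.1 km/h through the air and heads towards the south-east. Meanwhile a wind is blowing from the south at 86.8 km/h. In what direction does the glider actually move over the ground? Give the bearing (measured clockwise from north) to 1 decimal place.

Taking east as x and north as y: velocity relative to the air = (71.488, -71.488) km/h; the air relative to ground = (0.000, 86.800) km/h.
Velocity relative to ground = (71.488, -71.488) + (0.000, 86.800) = (71.488, 15.312) km/h.
Bearing = atan2(71.49, 15.31) = 77.91° clockwise from north.

077.9°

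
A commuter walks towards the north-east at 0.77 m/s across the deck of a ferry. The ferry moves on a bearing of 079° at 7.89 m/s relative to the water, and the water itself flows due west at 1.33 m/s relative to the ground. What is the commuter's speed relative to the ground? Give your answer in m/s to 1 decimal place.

In east/north components (m/s): commuter relative to ferry = (0.544, 0.544); ferry relative to water = (7.745, 1.505); water relative to ground = (-1.330, 0.000).
Sum = (6.960, 2.050) m/s.
Speed = |(6.960, 2.050)| = 7.255 m/s.

7.3 m/s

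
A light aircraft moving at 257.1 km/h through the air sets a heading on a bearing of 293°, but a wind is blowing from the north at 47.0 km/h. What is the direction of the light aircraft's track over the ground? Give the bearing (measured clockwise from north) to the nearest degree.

Taking east as x and north as y: velocity relative to the air = (-236.662, 100.457) km/h; the air relative to ground = (0.000, -47.000) km/h.
Velocity relative to ground = (-236.662, 100.457) + (0.000, -47.000) = (-236.662, 53.457) km/h.
Bearing = atan2(-236.66, 53.46) = 282.73° clockwise from north.

283°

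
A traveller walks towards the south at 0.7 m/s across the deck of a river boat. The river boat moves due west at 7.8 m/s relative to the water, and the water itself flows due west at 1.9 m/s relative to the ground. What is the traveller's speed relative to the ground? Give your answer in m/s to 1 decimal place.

9.7 m/s

In east/north components (m/s): traveller relative to river boat = (0.000, -0.700); river boat relative to water = (-7.800, 0.000); water relative to ground = (-1.900, 0.000).
Sum = (-9.700, -0.700) m/s.
Speed = |(-9.700, -0.700)| = 9.725 m/s.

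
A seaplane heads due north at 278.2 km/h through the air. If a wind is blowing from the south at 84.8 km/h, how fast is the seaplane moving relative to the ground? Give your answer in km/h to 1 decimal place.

363.0 km/h

Taking east as x and north as y: velocity relative to the air = (0.000, 278.200) km/h; the air relative to ground = (0.000, 84.800) km/h.
Velocity relative to ground = (0.000, 278.200) + (0.000, 84.800) = (0.000, 363.000) km/h.
Speed = |(0.000, 363.000)| = 363.000 km/h.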